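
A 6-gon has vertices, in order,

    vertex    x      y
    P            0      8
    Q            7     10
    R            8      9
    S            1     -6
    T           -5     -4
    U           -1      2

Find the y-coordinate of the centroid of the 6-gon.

607/279

Apply the shoelace formula. First the cross-terms c_i = x_i·y_{i+1} − x_{i+1}·y_i:
  -56, -17, -57, -34, -14, -8  ⇒  2A = -186, A = -93.
Then Σ (y_i + y_{i+1})·c_i = -1214, so ȳ = -1214 / (6·(-93)) = 607/279.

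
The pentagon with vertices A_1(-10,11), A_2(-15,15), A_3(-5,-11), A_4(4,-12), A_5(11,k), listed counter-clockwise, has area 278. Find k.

-4

Write out the shoelace sum; only the two edges meeting at A_5 involve k:
2·Area = [(4·k − 11·(-12)) + (11·11 − (-10)·k)] + 359
       = 14·k + 612 = 556
⇒ k = -4.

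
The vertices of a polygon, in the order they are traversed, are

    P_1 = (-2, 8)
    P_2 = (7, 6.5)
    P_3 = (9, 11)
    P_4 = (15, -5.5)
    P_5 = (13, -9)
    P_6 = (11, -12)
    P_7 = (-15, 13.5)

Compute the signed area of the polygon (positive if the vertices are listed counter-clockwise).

-255

P_1→P_2: (-2)(6.5) − (7)(8) = -69
P_2→P_3: (7)(11) − (9)(6.5) = 18.5
P_3→P_4: (9)(-5.5) − (15)(11) = -214.5
P_4→P_5: (15)(-9) − (13)(-5.5) = -63.5
P_5→P_6: (13)(-12) − (11)(-9) = -57
P_6→P_7: (11)(13.5) − (-15)(-12) = -31.5
P_7→P_1: (-15)(8) − (-2)(13.5) = -93
Σ = -510
Signed area = Σ/2 = -255 (negative ⇒ clockwise traversal).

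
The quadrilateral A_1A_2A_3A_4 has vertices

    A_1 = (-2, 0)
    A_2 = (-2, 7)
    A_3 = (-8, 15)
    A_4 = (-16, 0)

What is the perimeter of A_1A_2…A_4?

|A_1A_2| = √((0)² + (7)²) = √49 = 7
|A_2A_3| = √((-6)² + (8)²) = √100 = 10
|A_3A_4| = √((-8)² + (-15)²) = √289 = 17
|A_4A_1| = √((14)² + (0)²) = √196 = 14
Perimeter = 7 + 10 + 17 + 14 = 48.

48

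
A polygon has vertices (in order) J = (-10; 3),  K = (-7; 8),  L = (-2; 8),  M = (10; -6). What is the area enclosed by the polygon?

98.5

Cross-terms: -59, -40, -68, -30  ⇒  Σ = -197
Area = |Σ|/2 = 98.5.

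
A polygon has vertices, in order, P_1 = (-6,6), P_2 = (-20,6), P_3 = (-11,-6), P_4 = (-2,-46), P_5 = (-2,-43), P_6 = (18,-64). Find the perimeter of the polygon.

176

|P_1P_2| = √((-14)² + (0)²) = √196 = 14
|P_2P_3| = √((9)² + (-12)²) = √225 = 15
|P_3P_4| = √((9)² + (-40)²) = √1681 = 41
|P_4P_5| = √((0)² + (3)²) = √9 = 3
|P_5P_6| = √((20)² + (-21)²) = √841 = 29
|P_6P_1| = √((-24)² + (70)²) = √5476 = 74
Perimeter = 14 + 15 + 41 + 3 + 29 + 74 = 176.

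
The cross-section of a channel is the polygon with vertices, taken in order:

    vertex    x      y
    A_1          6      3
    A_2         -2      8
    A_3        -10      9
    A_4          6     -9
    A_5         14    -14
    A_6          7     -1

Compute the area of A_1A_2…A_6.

Apply Gauss's area formula: 2A = Σ (x_i·y_{i+1} − x_{i+1}·y_i), indices taken mod 6.
A_1→A_2: (6)(8) − (-2)(3) = 54
A_2→A_3: (-2)(9) − (-10)(8) = 62
A_3→A_4: (-10)(-9) − (6)(9) = 36
A_4→A_5: (6)(-14) − (14)(-9) = 42
A_5→A_6: (14)(-1) − (7)(-14) = 84
A_6→A_1: (7)(3) − (6)(-1) = 27
Σ = 305
Area = |Σ|/2 = 152.5.

152.5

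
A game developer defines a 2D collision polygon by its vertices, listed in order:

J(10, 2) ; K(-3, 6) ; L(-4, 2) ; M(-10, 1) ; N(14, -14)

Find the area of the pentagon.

197

Apply the shoelace formula: 2A = Σ (x_i·y_{i+1} − x_{i+1}·y_i), indices taken mod 5.
Cross-terms: 66, 18, 16, 126, 168  ⇒  Σ = 394
Area = |Σ|/2 = 197.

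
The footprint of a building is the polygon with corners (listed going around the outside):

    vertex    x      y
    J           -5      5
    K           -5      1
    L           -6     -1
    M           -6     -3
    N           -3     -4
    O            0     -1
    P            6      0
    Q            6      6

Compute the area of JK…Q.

81.5

J→K: (-5)(1) − (-5)(5) = 20
K→L: (-5)(-1) − (-6)(1) = 11
L→M: (-6)(-3) − (-6)(-1) = 12
M→N: (-6)(-4) − (-3)(-3) = 15
N→O: (-3)(-1) − (0)(-4) = 3
O→P: (0)(0) − (6)(-1) = 6
P→Q: (6)(6) − (6)(0) = 36
Q→J: (6)(5) − (-5)(6) = 60
Σ = 163
Area = |Σ|/2 = 81.5.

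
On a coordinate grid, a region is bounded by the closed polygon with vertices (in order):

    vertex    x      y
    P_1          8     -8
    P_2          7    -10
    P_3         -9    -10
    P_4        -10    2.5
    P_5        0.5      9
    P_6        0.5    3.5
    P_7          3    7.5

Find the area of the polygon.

Apply the shoelace formula: 2A = Σ (x_i·y_{i+1} − x_{i+1}·y_i), indices taken mod 7.
Σ = (-24) + (-160) + (-122.5) + (-91.25) + (-2.75) + (-6.75) + (-84) = -491.25
Area = |Σ|/2 = 245.625.

245.625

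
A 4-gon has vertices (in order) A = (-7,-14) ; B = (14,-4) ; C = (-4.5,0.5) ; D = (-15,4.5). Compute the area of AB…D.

A→B: (-7)(-4) − (14)(-14) = 224
B→C: (14)(0.5) − (-4.5)(-4) = -11
C→D: (-4.5)(4.5) − (-15)(0.5) = -12.75
D→A: (-15)(-14) − (-7)(4.5) = 241.5
Σ = 441.75
Area = |Σ|/2 = 220.875.

220.875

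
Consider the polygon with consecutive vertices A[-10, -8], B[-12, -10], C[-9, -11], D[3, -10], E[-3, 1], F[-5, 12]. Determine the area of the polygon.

135.5

Apply the shoelace (surveyor's) formula: 2A = Σ (x_i·y_{i+1} − x_{i+1}·y_i), indices taken mod 6.
Σ = (4) + (42) + (123) + (-27) + (-31) + (160) = 271
Area = |Σ|/2 = 135.5.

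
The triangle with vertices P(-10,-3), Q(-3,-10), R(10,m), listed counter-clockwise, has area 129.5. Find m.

Write out the shoelace sum; only the two edges meeting at R involve m:
2·Area = [((-3)·m − 10·(-10)) + (10·(-3) − (-10)·m)] + 91
       = 7·m + 161 = 259
⇒ m = 14.

14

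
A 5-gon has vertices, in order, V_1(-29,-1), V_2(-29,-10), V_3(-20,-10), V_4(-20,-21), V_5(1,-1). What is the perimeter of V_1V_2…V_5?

88

|V_1V_2| = √((0)² + (-9)²) = √81 = 9
|V_2V_3| = √((9)² + (0)²) = √81 = 9
|V_3V_4| = √((0)² + (-11)²) = √121 = 11
|V_4V_5| = √((21)² + (20)²) = √841 = 29
|V_5V_1| = √((-30)² + (0)²) = √900 = 30
Perimeter = 9 + 9 + 11 + 29 + 30 = 88.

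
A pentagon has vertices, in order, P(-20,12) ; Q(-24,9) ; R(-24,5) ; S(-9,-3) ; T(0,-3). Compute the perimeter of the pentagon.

60

|PQ| = √((-4)² + (-3)²) = √25 = 5
|QR| = √((0)² + (-4)²) = √16 = 4
|RS| = √((15)² + (-8)²) = √289 = 17
|ST| = √((9)² + (0)²) = √81 = 9
|TP| = √((-20)² + (15)²) = √625 = 25
Perimeter = 5 + 4 + 17 + 9 + 25 = 60.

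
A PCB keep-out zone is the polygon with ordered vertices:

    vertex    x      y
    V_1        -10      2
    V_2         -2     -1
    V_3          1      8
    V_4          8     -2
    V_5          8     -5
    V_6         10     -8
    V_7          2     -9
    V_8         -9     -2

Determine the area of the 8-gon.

151

Apply Gauss's area formula: 2A = Σ (x_i·y_{i+1} − x_{i+1}·y_i), indices taken mod 8.
Σ = (14) + (-15) + (-66) + (-24) + (-14) + (-74) + (-85) + (-38) = -302
Area = |Σ|/2 = 151.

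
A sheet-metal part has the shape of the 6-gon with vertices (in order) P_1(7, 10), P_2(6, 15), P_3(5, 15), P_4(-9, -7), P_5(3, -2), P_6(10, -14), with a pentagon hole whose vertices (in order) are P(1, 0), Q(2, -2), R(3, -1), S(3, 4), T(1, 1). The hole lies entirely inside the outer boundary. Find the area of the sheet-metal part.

180

Outer boundary:
Apply the shoelace (surveyor's) formula: 2A = Σ (x_i·y_{i+1} − x_{i+1}·y_i), indices taken mod 6.
Σ = (45) + (15) + (100) + (39) + (-22) + (198) = 375
Area = |Σ|/2 = 187.5.
Hole:
Apply the shoelace (surveyor's) formula: 2A = Σ (x_i·y_{i+1} − x_{i+1}·y_i), indices taken mod 5.
Cross-terms: -2, 4, 15, -1, -1  ⇒  Σ = 15
Area = |Σ|/2 = 7.5.
Net area = 187.5 − 7.5 = 180.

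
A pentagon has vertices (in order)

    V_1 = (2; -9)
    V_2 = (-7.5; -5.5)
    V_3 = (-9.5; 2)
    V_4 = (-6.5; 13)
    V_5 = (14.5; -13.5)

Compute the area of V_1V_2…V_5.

Σ = (-78.5) + (-67.25) + (-110.5) + (-100.75) + (-103.5) = -460.5
Area = |Σ|/2 = 230.25.

230.25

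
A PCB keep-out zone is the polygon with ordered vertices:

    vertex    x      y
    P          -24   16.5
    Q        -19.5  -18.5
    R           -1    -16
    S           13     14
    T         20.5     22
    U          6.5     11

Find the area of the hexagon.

853

Σ = (765.75) + (293.5) + (194) + (-1) + (82.5) + (371.25) = 1706
Area = |Σ|/2 = 853.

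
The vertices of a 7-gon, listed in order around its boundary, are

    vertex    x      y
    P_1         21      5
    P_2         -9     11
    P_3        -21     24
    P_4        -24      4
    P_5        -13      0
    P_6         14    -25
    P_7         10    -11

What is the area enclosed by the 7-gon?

Apply the shoelace formula: 2A = Σ (x_i·y_{i+1} − x_{i+1}·y_i), indices taken mod 7.
Σ = (276) + (15) + (492) + (52) + (325) + (96) + (281) = 1537
Area = |Σ|/2 = 768.5.

768.5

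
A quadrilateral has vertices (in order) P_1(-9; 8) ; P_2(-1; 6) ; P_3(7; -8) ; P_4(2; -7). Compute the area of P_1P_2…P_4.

80

Apply the shoelace (surveyor's) formula: 2A = Σ (x_i·y_{i+1} − x_{i+1}·y_i), indices taken mod 4.
Cross-terms: -46, -34, -33, -47  ⇒  Σ = -160
Area = |Σ|/2 = 80.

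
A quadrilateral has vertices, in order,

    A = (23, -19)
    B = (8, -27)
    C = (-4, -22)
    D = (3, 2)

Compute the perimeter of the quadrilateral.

84

|AB| = √((-15)² + (-8)²) = √289 = 17
|BC| = √((-12)² + (5)²) = √169 = 13
|CD| = √((7)² + (24)²) = √625 = 25
|DA| = √((20)² + (-21)²) = √841 = 29
Perimeter = 17 + 13 + 25 + 29 = 84.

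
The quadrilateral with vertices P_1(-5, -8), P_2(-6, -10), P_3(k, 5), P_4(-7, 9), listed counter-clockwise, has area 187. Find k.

14

Write out the shoelace sum; only the two edges meeting at P_3 involve k:
2·Area = [((-6)·5 − k·(-10)) + (k·9 − (-7)·5)] + 103
       = 19·k + 108 = 374
⇒ k = 14.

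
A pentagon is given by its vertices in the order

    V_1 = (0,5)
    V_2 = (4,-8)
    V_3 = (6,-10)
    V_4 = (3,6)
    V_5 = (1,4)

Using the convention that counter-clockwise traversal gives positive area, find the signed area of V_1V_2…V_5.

32.5

V_1→V_2: (0)(-8) − (4)(5) = -20
V_2→V_3: (4)(-10) − (6)(-8) = 8
V_3→V_4: (6)(6) − (3)(-10) = 66
V_4→V_5: (3)(4) − (1)(6) = 6
V_5→V_1: (1)(5) − (0)(4) = 5
Σ = 65
Signed area = Σ/2 = 32.5 (positive ⇒ counter-clockwise traversal).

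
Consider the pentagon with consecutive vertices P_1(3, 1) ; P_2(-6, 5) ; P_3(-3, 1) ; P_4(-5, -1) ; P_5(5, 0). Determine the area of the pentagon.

24

Σ = (21) + (9) + (8) + (5) + (5) = 48
Area = |Σ|/2 = 24.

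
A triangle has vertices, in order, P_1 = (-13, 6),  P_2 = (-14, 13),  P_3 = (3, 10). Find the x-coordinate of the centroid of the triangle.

Apply the shoelace (surveyor's) formula. First the cross-terms c_i = x_i·y_{i+1} − x_{i+1}·y_i:
  -85, -179, 148  ⇒  2A = -116, A = -58.
Then Σ (x_i + x_{i+1})·c_i = 2784, so x̄ = 2784 / (6·(-58)) = -8.

-8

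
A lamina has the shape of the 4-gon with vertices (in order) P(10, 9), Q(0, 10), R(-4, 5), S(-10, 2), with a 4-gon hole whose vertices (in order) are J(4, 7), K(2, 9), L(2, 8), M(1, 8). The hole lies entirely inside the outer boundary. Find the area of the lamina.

Outer boundary:
P→Q: (10)(10) − (0)(9) = 100
Q→R: (0)(5) − (-4)(10) = 40
R→S: (-4)(2) − (-10)(5) = 42
S→P: (-10)(9) − (10)(2) = -110
Σ = 72
Area = |Σ|/2 = 36.
Hole:
Apply the shoelace formula: 2A = Σ (x_i·y_{i+1} − x_{i+1}·y_i), indices taken mod 4.
J→K: (4)(9) − (2)(7) = 22
K→L: (2)(8) − (2)(9) = -2
L→M: (2)(8) − (1)(8) = 8
M→J: (1)(7) − (4)(8) = -25
Σ = 3
Area = |Σ|/2 = 1.5.
Net area = 36 − 1.5 = 34.5.

34.5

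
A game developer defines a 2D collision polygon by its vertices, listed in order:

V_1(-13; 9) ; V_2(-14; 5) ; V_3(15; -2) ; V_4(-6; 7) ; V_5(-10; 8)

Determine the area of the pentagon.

71.5

Σ = (61) + (-47) + (93) + (22) + (14) = 143
Area = |Σ|/2 = 71.5.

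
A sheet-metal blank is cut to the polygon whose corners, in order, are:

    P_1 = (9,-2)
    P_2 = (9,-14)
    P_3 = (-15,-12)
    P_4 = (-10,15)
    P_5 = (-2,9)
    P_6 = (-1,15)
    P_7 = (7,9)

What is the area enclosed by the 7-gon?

Apply Gauss's area formula: 2A = Σ (x_i·y_{i+1} − x_{i+1}·y_i), indices taken mod 7.
Σ = (-108) + (-318) + (-345) + (-60) + (-21) + (-114) + (-95) = -1061
Area = |Σ|/2 = 530.5.

530.5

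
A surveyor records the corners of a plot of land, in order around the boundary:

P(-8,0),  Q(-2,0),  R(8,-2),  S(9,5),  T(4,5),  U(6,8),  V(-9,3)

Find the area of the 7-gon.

Σ = (0) + (4) + (58) + (25) + (2) + (90) + (24) = 203
Area = |Σ|/2 = 101.5.

101.5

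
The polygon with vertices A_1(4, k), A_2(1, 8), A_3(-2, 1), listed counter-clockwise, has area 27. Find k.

-3

Write out the shoelace sum; only the two edges meeting at A_1 involve k:
2·Area = [((-2)·k − 4·1) + (4·8 − 1·k)] + 17
       = -3·k + 45 = 54
⇒ k = -3.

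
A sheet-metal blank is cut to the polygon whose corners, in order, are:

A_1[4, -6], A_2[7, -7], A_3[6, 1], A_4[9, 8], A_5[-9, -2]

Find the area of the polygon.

109

Apply the surveyor's formula: 2A = Σ (x_i·y_{i+1} − x_{i+1}·y_i), indices taken mod 5.
Σ = (14) + (49) + (39) + (54) + (62) = 218
Area = |Σ|/2 = 109.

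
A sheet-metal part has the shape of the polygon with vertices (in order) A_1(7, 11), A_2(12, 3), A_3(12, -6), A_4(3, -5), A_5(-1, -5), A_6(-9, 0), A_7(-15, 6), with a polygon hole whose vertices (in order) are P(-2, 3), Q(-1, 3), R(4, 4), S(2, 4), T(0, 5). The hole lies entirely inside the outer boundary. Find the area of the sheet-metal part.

289

Outer boundary:
Apply the shoelace (surveyor's) formula: 2A = Σ (x_i·y_{i+1} − x_{i+1}·y_i), indices taken mod 7.
A_1→A_2: (7)(3) − (12)(11) = -111
A_2→A_3: (12)(-6) − (12)(3) = -108
A_3→A_4: (12)(-5) − (3)(-6) = -42
A_4→A_5: (3)(-5) − (-1)(-5) = -20
A_5→A_6: (-1)(0) − (-9)(-5) = -45
A_6→A_7: (-9)(6) − (-15)(0) = -54
A_7→A_1: (-15)(11) − (7)(6) = -207
Σ = -587
Area = |Σ|/2 = 293.5.
Hole:
Σ = (-3) + (-16) + (8) + (10) + (10) = 9
Area = |Σ|/2 = 4.5.
Net area = 293.5 − 4.5 = 289.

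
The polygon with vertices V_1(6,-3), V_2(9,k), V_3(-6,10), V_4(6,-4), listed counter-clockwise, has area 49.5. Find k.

The doubled signed area Σ (x_i y_{i+1} − x_{i+1} y_i) is linear in k.
With k=0 it equals 87; the coefficient of k is 12 (from the two edges through V_2).
So 12·k + 87 = 2·49.5 = 99 ⇒ k = 1.

1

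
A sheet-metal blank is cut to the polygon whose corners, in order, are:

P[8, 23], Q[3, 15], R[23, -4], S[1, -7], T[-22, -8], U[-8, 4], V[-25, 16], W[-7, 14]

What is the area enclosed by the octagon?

P→Q: (8)(15) − (3)(23) = 51
Q→R: (3)(-4) − (23)(15) = -357
R→S: (23)(-7) − (1)(-4) = -157
S→T: (1)(-8) − (-22)(-7) = -162
T→U: (-22)(4) − (-8)(-8) = -152
U→V: (-8)(16) − (-25)(4) = -28
V→W: (-25)(14) − (-7)(16) = -238
W→P: (-7)(23) − (8)(14) = -273
Σ = -1316
Area = |Σ|/2 = 658.

658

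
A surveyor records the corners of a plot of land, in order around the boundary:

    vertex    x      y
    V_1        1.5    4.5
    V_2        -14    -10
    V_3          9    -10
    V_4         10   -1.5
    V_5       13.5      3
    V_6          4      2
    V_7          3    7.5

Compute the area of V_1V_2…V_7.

Apply the surveyor's formula: 2A = Σ (x_i·y_{i+1} − x_{i+1}·y_i), indices taken mod 7.
Σ = (48) + (230) + (86.5) + (50.25) + (15) + (24) + (2.25) = 456
Area = |Σ|/2 = 228.

228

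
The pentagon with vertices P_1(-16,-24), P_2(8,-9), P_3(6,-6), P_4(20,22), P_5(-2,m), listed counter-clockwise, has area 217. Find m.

-7

Write out the shoelace sum; only the two edges meeting at P_5 involve m:
2·Area = [(20·m − (-2)·22) + ((-2)·(-24) − (-16)·m)] + 594
       = 36·m + 686 = 434
⇒ m = -7.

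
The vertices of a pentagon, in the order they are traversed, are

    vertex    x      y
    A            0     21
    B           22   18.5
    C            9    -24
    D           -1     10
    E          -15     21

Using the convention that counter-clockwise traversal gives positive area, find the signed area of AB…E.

Σ = (-462) + (-694.5) + (66) + (129) + (-315) = -1276.5
Signed area = Σ/2 = -638.25 (negative ⇒ clockwise traversal).

-638.25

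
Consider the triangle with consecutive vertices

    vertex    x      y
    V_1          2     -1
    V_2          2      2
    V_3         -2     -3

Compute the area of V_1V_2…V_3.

Apply the surveyor's formula: 2A = Σ (x_i·y_{i+1} − x_{i+1}·y_i), indices taken mod 3.
Cross-terms: 6, -2, 8  ⇒  Σ = 12
Area = |Σ|/2 = 6.

6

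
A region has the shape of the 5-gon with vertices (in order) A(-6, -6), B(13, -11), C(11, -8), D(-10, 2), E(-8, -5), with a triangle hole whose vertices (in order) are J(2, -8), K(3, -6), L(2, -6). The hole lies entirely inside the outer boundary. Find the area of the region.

Outer boundary:
Apply the shoelace (surveyor's) formula: 2A = Σ (x_i·y_{i+1} − x_{i+1}·y_i), indices taken mod 5.
Cross-terms: 144, 17, -58, 66, 18  ⇒  Σ = 187
Area = |Σ|/2 = 93.5.
Hole:
Apply the surveyor's formula: 2A = Σ (x_i·y_{i+1} − x_{i+1}·y_i), indices taken mod 3.
Σ = (12) + (-6) + (-4) = 2
Area = |Σ|/2 = 1.
Net area = 93.5 − 1 = 92.5.

92.5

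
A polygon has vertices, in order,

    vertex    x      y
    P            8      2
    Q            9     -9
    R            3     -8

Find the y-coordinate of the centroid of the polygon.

-5

Apply Gauss's area formula. First the cross-terms c_i = x_i·y_{i+1} − x_{i+1}·y_i:
  -90, -45, 70  ⇒  2A = -65, A = -32.5.
Then Σ (y_i + y_{i+1})·c_i = 975, so ȳ = 975 / (6·(-32.5)) = -5.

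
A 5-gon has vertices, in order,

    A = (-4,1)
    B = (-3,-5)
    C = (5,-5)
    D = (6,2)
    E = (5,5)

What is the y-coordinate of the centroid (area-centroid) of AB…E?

-161/222

Apply the shoelace (surveyor's) formula. First the cross-terms c_i = x_i·y_{i+1} − x_{i+1}·y_i:
  23, 40, 40, 20, 25  ⇒  2A = 148, A = 74.
Then Σ (y_i + y_{i+1})·c_i = -322, so ȳ = -322 / (6·74) = -161/222.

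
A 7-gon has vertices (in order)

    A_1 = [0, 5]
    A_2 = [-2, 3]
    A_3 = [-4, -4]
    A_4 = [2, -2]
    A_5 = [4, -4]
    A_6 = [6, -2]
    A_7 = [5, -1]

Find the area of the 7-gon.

Σ = (10) + (20) + (16) + (0) + (16) + (4) + (25) = 91
Area = |Σ|/2 = 45.5.

45.5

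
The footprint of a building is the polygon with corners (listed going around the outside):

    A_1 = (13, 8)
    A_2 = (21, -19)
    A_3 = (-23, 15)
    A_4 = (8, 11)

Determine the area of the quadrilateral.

494.5

Σ = (-415) + (-122) + (-373) + (-79) = -989
Area = |Σ|/2 = 494.5.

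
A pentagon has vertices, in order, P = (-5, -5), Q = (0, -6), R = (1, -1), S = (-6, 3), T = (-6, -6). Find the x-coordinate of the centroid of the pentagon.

-259/87

Apply Gauss's area formula. First the cross-terms c_i = x_i·y_{i+1} − x_{i+1}·y_i:
  30, 6, -3, 54, 0  ⇒  2A = 87, A = 43.5.
Then Σ (x_i + x_{i+1})·c_i = -777, so x̄ = -777 / (6·43.5) = -259/87.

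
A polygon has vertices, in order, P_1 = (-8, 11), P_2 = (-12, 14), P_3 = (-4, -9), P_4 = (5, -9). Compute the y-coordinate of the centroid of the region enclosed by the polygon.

Apply the shoelace (surveyor's) formula. First the cross-terms c_i = x_i·y_{i+1} − x_{i+1}·y_i:
  20, 164, 81, -17  ⇒  2A = 248, A = 124.
Then Σ (y_i + y_{i+1})·c_i = -172, so ȳ = -172 / (6·124) = -43/186.

-43/186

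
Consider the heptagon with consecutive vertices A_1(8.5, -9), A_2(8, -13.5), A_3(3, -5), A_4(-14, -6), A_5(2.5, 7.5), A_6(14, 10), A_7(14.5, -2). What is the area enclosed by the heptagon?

Σ = (-42.75) + (0.5) + (-88) + (-90) + (-80) + (-173) + (-113.5) = -586.75
Area = |Σ|/2 = 293.375.

293.375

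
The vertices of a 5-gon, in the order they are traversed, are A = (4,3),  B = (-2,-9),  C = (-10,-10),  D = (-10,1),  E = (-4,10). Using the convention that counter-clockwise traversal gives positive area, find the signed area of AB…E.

-179

Apply the shoelace (surveyor's) formula: 2A = Σ (x_i·y_{i+1} − x_{i+1}·y_i), indices taken mod 5.
A→B: (4)(-9) − (-2)(3) = -30
B→C: (-2)(-10) − (-10)(-9) = -70
C→D: (-10)(1) − (-10)(-10) = -110
D→E: (-10)(10) − (-4)(1) = -96
E→A: (-4)(3) − (4)(10) = -52
Σ = -358
Signed area = Σ/2 = -179 (negative ⇒ clockwise traversal).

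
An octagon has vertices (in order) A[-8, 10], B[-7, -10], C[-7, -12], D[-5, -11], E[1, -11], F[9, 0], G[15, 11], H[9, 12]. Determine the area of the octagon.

356

A→B: (-8)(-10) − (-7)(10) = 150
B→C: (-7)(-12) − (-7)(-10) = 14
C→D: (-7)(-11) − (-5)(-12) = 17
D→E: (-5)(-11) − (1)(-11) = 66
E→F: (1)(0) − (9)(-11) = 99
F→G: (9)(11) − (15)(0) = 99
G→H: (15)(12) − (9)(11) = 81
H→A: (9)(10) − (-8)(12) = 186
Σ = 712
Area = |Σ|/2 = 356.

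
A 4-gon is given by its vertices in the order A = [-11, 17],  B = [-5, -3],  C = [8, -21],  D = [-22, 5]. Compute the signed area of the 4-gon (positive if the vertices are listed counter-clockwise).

-247

Apply the surveyor's formula: 2A = Σ (x_i·y_{i+1} − x_{i+1}·y_i), indices taken mod 4.
A→B: (-11)(-3) − (-5)(17) = 118
B→C: (-5)(-21) − (8)(-3) = 129
C→D: (8)(5) − (-22)(-21) = -422
D→A: (-22)(17) − (-11)(5) = -319
Σ = -494
Signed area = Σ/2 = -247 (negative ⇒ clockwise traversal).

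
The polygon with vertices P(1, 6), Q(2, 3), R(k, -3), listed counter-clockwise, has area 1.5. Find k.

5

Write out the shoelace sum; only the two edges meeting at R involve k:
2·Area = [(2·(-3) − k·3) + (k·6 − 1·(-3))] + -9
       = 3·k + -12 = 3
⇒ k = 5.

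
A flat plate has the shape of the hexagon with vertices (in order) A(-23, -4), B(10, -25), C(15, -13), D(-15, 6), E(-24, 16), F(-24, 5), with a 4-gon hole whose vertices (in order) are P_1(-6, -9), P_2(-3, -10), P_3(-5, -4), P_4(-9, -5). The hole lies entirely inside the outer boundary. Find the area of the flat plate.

549.5

Outer boundary:
A→B: (-23)(-25) − (10)(-4) = 615
B→C: (10)(-13) − (15)(-25) = 245
C→D: (15)(6) − (-15)(-13) = -105
D→E: (-15)(16) − (-24)(6) = -96
E→F: (-24)(5) − (-24)(16) = 264
F→A: (-24)(-4) − (-23)(5) = 211
Σ = 1134
Area = |Σ|/2 = 567.
Hole:
Apply Gauss's area formula: 2A = Σ (x_i·y_{i+1} − x_{i+1}·y_i), indices taken mod 4.
Σ = (33) + (-38) + (-11) + (51) = 35
Area = |Σ|/2 = 17.5.
Net area = 567 − 17.5 = 549.5.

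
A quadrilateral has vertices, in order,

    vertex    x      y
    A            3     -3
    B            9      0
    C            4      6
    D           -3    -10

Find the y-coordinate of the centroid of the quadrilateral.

Apply Gauss's area formula. First the cross-terms c_i = x_i·y_{i+1} − x_{i+1}·y_i:
  27, 54, -22, 39  ⇒  2A = 98, A = 49.
Then Σ (y_i + y_{i+1})·c_i = -176, so ȳ = -176 / (6·49) = -88/147.

-88/147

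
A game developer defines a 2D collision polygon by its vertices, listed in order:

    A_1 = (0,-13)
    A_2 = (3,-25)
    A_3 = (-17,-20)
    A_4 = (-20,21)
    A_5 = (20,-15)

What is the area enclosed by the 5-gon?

Apply Gauss's area formula: 2A = Σ (x_i·y_{i+1} − x_{i+1}·y_i), indices taken mod 5.
Cross-terms: 39, -485, -757, -120, -260  ⇒  Σ = -1583
Area = |Σ|/2 = 791.5.

791.5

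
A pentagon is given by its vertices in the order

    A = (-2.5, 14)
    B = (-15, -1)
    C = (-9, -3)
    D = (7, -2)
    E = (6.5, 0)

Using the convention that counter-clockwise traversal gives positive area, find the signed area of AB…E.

195.75

Apply the shoelace (surveyor's) formula: 2A = Σ (x_i·y_{i+1} − x_{i+1}·y_i), indices taken mod 5.
Σ = (212.5) + (36) + (39) + (13) + (91) = 391.5
Signed area = Σ/2 = 195.75 (positive ⇒ counter-clockwise traversal).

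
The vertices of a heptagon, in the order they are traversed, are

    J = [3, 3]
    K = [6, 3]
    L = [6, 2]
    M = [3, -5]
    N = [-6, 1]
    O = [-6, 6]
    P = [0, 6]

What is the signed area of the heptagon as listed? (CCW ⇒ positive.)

Apply Gauss's area formula: 2A = Σ (x_i·y_{i+1} − x_{i+1}·y_i), indices taken mod 7.
J→K: (3)(3) − (6)(3) = -9
K→L: (6)(2) − (6)(3) = -6
L→M: (6)(-5) − (3)(2) = -36
M→N: (3)(1) − (-6)(-5) = -27
N→O: (-6)(6) − (-6)(1) = -30
O→P: (-6)(6) − (0)(6) = -36
P→J: (0)(3) − (3)(6) = -18
Σ = -162
Signed area = Σ/2 = -81 (negative ⇒ clockwise traversal).

-81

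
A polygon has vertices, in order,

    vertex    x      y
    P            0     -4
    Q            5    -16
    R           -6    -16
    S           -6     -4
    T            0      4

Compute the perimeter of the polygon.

54

|PQ| = √((5)² + (-12)²) = √169 = 13
|QR| = √((-11)² + (0)²) = √121 = 11
|RS| = √((0)² + (12)²) = √144 = 12
|ST| = √((6)² + (8)²) = √100 = 10
|TP| = √((0)² + (-8)²) = √64 = 8
Perimeter = 13 + 11 + 12 + 10 + 8 = 54.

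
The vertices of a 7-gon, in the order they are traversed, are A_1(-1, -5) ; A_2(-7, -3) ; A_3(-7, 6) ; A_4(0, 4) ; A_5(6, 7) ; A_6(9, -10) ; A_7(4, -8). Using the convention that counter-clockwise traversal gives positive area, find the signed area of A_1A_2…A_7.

-165

Apply Gauss's area formula: 2A = Σ (x_i·y_{i+1} − x_{i+1}·y_i), indices taken mod 7.
Σ = (-32) + (-63) + (-28) + (-24) + (-123) + (-32) + (-28) = -330
Signed area = Σ/2 = -165 (negative ⇒ clockwise traversal).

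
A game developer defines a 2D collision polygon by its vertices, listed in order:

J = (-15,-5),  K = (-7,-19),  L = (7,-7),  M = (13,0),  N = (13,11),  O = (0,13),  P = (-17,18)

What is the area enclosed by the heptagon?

Apply the surveyor's formula: 2A = Σ (x_i·y_{i+1} − x_{i+1}·y_i), indices taken mod 7.
Σ = (250) + (182) + (91) + (143) + (169) + (221) + (355) = 1411
Area = |Σ|/2 = 705.5.

705.5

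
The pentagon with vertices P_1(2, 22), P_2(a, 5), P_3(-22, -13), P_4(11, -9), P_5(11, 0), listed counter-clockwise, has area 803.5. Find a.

-23

The doubled signed area Σ (x_i y_{i+1} − x_{i+1} y_i) is linear in a.
With a=0 it equals 802; the coefficient of a is -35 (from the two edges through P_2).
So -35·a + 802 = 2·803.5 = 1607 ⇒ a = -23.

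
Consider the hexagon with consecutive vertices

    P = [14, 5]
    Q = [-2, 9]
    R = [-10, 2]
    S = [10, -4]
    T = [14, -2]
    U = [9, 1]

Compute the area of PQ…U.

170.5

Apply the shoelace (surveyor's) formula: 2A = Σ (x_i·y_{i+1} − x_{i+1}·y_i), indices taken mod 6.
Σ = (136) + (86) + (20) + (36) + (32) + (31) = 341
Area = |Σ|/2 = 170.5.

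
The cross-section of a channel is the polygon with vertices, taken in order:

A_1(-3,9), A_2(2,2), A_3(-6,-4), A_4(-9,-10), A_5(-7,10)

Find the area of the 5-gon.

94.5

Apply the shoelace (surveyor's) formula: 2A = Σ (x_i·y_{i+1} − x_{i+1}·y_i), indices taken mod 5.
Cross-terms: -24, 4, 24, -160, -33  ⇒  Σ = -189
Area = |Σ|/2 = 94.5.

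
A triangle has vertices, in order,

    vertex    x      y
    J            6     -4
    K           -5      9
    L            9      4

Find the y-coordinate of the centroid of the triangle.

3

Apply the shoelace formula. First the cross-terms c_i = x_i·y_{i+1} − x_{i+1}·y_i:
  34, -101, -60  ⇒  2A = -127, A = -63.5.
Then Σ (y_i + y_{i+1})·c_i = -1143, so ȳ = -1143 / (6·(-63.5)) = 3.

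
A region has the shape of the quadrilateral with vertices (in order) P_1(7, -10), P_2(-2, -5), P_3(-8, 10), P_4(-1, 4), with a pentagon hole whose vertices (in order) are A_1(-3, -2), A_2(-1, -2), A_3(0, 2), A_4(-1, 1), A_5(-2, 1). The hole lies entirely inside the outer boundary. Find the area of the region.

Outer boundary:
Apply the surveyor's formula: 2A = Σ (x_i·y_{i+1} − x_{i+1}·y_i), indices taken mod 4.
Σ = (-55) + (-60) + (-22) + (-18) = -155
Area = |Σ|/2 = 77.5.
Hole:
Cross-terms: 4, -2, 2, 1, 7  ⇒  Σ = 12
Area = |Σ|/2 = 6.
Net area = 77.5 − 6 = 71.5.

71.5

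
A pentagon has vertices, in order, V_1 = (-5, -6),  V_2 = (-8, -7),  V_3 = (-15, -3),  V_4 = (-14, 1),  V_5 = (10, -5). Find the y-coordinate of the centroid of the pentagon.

Apply the shoelace formula. First the cross-terms c_i = x_i·y_{i+1} − x_{i+1}·y_i:
  -13, -81, -57, 60, -85  ⇒  2A = -176, A = -88.
Then Σ (y_i + y_{i+1})·c_i = 1788, so ȳ = 1788 / (6·(-88)) = -149/44.

-149/44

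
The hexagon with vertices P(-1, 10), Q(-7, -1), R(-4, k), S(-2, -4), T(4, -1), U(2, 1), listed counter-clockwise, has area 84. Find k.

Write out the shoelace sum; only the two edges meeting at R involve k:
2·Area = [((-7)·k − (-4)·(-1)) + ((-4)·(-4) − (-2)·k)] + 116
       = -5·k + 128 = 168
⇒ k = -8.

-8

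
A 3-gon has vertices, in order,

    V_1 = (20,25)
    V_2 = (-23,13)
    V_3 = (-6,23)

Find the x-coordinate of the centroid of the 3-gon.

Apply Gauss's area formula. First the cross-terms c_i = x_i·y_{i+1} − x_{i+1}·y_i:
  835, -451, -610  ⇒  2A = -226, A = -113.
Then Σ (x_i + x_{i+1})·c_i = 2034, so x̄ = 2034 / (6·(-113)) = -3.

-3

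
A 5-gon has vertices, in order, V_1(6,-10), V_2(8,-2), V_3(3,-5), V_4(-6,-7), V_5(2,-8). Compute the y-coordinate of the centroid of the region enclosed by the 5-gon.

Apply the shoelace formula. First the cross-terms c_i = x_i·y_{i+1} − x_{i+1}·y_i:
  68, -34, -51, 62, 28  ⇒  2A = 73, A = 36.5.
Then Σ (y_i + y_{i+1})·c_i = -1400, so ȳ = -1400 / (6·36.5) = -1400/219.

-1400/219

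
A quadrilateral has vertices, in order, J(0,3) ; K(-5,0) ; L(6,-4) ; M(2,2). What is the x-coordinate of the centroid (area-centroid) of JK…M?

Apply Gauss's area formula. First the cross-terms c_i = x_i·y_{i+1} − x_{i+1}·y_i:
  15, 20, 20, 6  ⇒  2A = 61, A = 30.5.
Then Σ (x_i + x_{i+1})·c_i = 117, so x̄ = 117 / (6·30.5) = 39/61.

39/61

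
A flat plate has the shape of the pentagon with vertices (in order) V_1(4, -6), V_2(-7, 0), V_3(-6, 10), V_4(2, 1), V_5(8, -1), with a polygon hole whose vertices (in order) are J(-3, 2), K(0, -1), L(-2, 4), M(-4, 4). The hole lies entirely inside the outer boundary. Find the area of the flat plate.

89.5

Outer boundary:
Apply the surveyor's formula: 2A = Σ (x_i·y_{i+1} − x_{i+1}·y_i), indices taken mod 5.
Σ = (-42) + (-70) + (-26) + (-10) + (-44) = -192
Area = |Σ|/2 = 96.
Hole:
Σ = (3) + (-2) + (8) + (4) = 13
Area = |Σ|/2 = 6.5.
Net area = 96 − 6.5 = 89.5.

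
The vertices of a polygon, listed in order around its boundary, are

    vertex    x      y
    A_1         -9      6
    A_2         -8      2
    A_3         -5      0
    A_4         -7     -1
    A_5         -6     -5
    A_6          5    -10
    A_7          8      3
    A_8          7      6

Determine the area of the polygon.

188.5

Apply the surveyor's formula: 2A = Σ (x_i·y_{i+1} − x_{i+1}·y_i), indices taken mod 8.
Cross-terms: 30, 10, 5, 29, 85, 95, 27, 96  ⇒  Σ = 377
Area = |Σ|/2 = 188.5.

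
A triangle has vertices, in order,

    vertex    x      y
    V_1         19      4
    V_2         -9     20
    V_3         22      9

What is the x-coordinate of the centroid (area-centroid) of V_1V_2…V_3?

Apply Gauss's area formula. First the cross-terms c_i = x_i·y_{i+1} − x_{i+1}·y_i:
  416, -521, -83  ⇒  2A = -188, A = -94.
Then Σ (x_i + x_{i+1})·c_i = -6016, so x̄ = -6016 / (6·(-94)) = 32/3.

32/3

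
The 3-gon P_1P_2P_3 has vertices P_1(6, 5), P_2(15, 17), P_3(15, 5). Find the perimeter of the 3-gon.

|P_1P_2| = √((9)² + (12)²) = √225 = 15
|P_2P_3| = √((0)² + (-12)²) = √144 = 12
|P_3P_1| = √((-9)² + (0)²) = √81 = 9
Perimeter = 15 + 12 + 9 = 36.

36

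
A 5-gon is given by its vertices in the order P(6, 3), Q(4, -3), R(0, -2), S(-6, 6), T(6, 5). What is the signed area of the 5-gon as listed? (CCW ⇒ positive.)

-64

Apply the shoelace formula: 2A = Σ (x_i·y_{i+1} − x_{i+1}·y_i), indices taken mod 5.
Σ = (-30) + (-8) + (-12) + (-66) + (-12) = -128
Signed area = Σ/2 = -64 (negative ⇒ clockwise traversal).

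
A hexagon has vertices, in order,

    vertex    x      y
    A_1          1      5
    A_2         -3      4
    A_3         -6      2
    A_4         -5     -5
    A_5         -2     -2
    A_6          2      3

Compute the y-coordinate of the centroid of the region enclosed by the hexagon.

71/82

Apply the surveyor's formula. First the cross-terms c_i = x_i·y_{i+1} − x_{i+1}·y_i:
  19, 18, 40, 0, -2, 7  ⇒  2A = 82, A = 41.
Then Σ (y_i + y_{i+1})·c_i = 213, so ȳ = 213 / (6·41) = 71/82.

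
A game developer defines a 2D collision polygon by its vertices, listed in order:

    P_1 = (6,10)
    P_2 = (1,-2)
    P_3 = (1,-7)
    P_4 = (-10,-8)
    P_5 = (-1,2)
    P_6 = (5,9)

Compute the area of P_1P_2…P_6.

78

Apply the surveyor's formula: 2A = Σ (x_i·y_{i+1} − x_{i+1}·y_i), indices taken mod 6.
Σ = (-22) + (-5) + (-78) + (-28) + (-19) + (-4) = -156
Area = |Σ|/2 = 78.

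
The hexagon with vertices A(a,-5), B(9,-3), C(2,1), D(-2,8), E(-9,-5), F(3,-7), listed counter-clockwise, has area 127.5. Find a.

Write out the shoelace sum; only the two edges meeting at A involve a:
2·Area = [(3·(-5) − a·(-7)) + (a·(-3) − 9·(-5))] + 193
       = 4·a + 223 = 255
⇒ a = 8.

8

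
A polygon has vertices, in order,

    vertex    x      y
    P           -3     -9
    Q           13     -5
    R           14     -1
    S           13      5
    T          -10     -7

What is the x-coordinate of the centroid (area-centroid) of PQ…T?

68/15

Apply the surveyor's formula. First the cross-terms c_i = x_i·y_{i+1} − x_{i+1}·y_i:
  132, 57, 83, -41, 69  ⇒  2A = 300, A = 150.
Then Σ (x_i + x_{i+1})·c_i = 4080, so x̄ = 4080 / (6·150) = 68/15.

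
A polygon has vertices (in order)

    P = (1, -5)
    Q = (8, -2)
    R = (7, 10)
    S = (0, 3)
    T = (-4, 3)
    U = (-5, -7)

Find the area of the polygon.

120

Σ = (38) + (94) + (21) + (12) + (43) + (32) = 240
Area = |Σ|/2 = 120.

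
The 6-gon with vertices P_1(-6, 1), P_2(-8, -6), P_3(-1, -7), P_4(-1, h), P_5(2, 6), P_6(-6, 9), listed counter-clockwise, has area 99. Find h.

-5

The doubled signed area Σ (x_i y_{i+1} − x_{i+1} y_i) is linear in h.
With h=0 it equals 183; the coefficient of h is -3 (from the two edges through P_4).
So -3·h + 183 = 2·99 = 198 ⇒ h = -5.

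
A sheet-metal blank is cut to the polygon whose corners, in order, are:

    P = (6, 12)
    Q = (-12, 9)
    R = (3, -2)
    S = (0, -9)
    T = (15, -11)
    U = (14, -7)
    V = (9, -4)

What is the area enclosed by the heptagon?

Apply the shoelace (surveyor's) formula: 2A = Σ (x_i·y_{i+1} − x_{i+1}·y_i), indices taken mod 7.
P→Q: (6)(9) − (-12)(12) = 198
Q→R: (-12)(-2) − (3)(9) = -3
R→S: (3)(-9) − (0)(-2) = -27
S→T: (0)(-11) − (15)(-9) = 135
T→U: (15)(-7) − (14)(-11) = 49
U→V: (14)(-4) − (9)(-7) = 7
V→P: (9)(12) − (6)(-4) = 132
Σ = 491
Area = |Σ|/2 = 245.5.

245.5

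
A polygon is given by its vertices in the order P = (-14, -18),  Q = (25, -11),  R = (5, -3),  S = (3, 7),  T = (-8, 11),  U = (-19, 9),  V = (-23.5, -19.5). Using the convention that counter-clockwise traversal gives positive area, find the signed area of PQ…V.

Apply the shoelace (surveyor's) formula: 2A = Σ (x_i·y_{i+1} − x_{i+1}·y_i), indices taken mod 7.
Σ = (604) + (-20) + (44) + (89) + (137) + (582) + (150) = 1586
Signed area = Σ/2 = 793 (positive ⇒ counter-clockwise traversal).

793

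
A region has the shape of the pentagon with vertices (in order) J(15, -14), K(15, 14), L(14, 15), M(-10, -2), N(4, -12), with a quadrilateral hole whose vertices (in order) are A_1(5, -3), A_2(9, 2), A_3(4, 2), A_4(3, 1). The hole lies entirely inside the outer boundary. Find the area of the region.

Outer boundary:
Apply the shoelace formula: 2A = Σ (x_i·y_{i+1} − x_{i+1}·y_i), indices taken mod 5.
J→K: (15)(14) − (15)(-14) = 420
K→L: (15)(15) − (14)(14) = 29
L→M: (14)(-2) − (-10)(15) = 122
M→N: (-10)(-12) − (4)(-2) = 128
N→J: (4)(-14) − (15)(-12) = 124
Σ = 823
Area = |Σ|/2 = 411.5.
Hole:
Apply the shoelace formula: 2A = Σ (x_i·y_{i+1} − x_{i+1}·y_i), indices taken mod 4.
Cross-terms: 37, 10, -2, -14  ⇒  Σ = 31
Area = |Σ|/2 = 15.5.
Net area = 411.5 − 15.5 = 396.

396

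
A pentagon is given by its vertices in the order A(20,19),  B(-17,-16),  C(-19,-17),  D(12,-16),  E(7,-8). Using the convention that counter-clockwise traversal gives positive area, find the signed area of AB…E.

402.5

Apply the shoelace (surveyor's) formula: 2A = Σ (x_i·y_{i+1} − x_{i+1}·y_i), indices taken mod 5.
Cross-terms: 3, -15, 508, 16, 293  ⇒  Σ = 805
Signed area = Σ/2 = 402.5 (positive ⇒ counter-clockwise traversal).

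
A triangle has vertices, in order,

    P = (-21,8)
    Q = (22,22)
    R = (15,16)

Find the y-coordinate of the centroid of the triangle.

46/3

Apply the shoelace (surveyor's) formula. First the cross-terms c_i = x_i·y_{i+1} − x_{i+1}·y_i:
  -638, 22, 456  ⇒  2A = -160, A = -80.
Then Σ (y_i + y_{i+1})·c_i = -7360, so ȳ = -7360 / (6·(-80)) = 46/3.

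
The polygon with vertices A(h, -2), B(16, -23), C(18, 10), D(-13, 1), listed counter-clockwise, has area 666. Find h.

-23

Write out the shoelace sum; only the two edges meeting at A involve h:
2·Area = [((-13)·(-2) − h·1) + (h·(-23) − 16·(-2))] + 722
       = -24·h + 780 = 1332
⇒ h = -23.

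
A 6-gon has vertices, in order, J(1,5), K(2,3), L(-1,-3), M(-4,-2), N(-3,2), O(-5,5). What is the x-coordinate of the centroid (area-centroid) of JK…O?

Apply Gauss's area formula. First the cross-terms c_i = x_i·y_{i+1} − x_{i+1}·y_i:
  -7, -3, -10, -14, -5, -30  ⇒  2A = -69, A = -34.5.
Then Σ (x_i + x_{i+1})·c_i = 284, so x̄ = 284 / (6·(-34.5)) = -284/207.

-284/207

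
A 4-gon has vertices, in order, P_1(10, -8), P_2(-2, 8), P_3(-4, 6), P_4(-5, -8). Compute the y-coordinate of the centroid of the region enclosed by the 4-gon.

Apply the shoelace formula. First the cross-terms c_i = x_i·y_{i+1} − x_{i+1}·y_i:
  64, 20, 62, 120  ⇒  2A = 266, A = 133.
Then Σ (y_i + y_{i+1})·c_i = -1764, so ȳ = -1764 / (6·133) = -42/19.

-42/19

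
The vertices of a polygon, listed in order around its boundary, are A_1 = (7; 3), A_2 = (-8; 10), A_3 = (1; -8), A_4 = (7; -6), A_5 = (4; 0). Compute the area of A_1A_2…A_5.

Apply the shoelace (surveyor's) formula: 2A = Σ (x_i·y_{i+1} − x_{i+1}·y_i), indices taken mod 5.
Σ = (94) + (54) + (50) + (24) + (12) = 234
Area = |Σ|/2 = 117.

117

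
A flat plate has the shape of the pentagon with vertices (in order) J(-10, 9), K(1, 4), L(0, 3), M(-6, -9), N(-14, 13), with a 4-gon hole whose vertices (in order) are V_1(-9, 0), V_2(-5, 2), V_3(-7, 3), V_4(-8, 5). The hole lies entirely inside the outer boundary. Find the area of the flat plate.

Outer boundary:
J→K: (-10)(4) − (1)(9) = -49
K→L: (1)(3) − (0)(4) = 3
L→M: (0)(-9) − (-6)(3) = 18
M→N: (-6)(13) − (-14)(-9) = -204
N→J: (-14)(9) − (-10)(13) = 4
Σ = -228
Area = |Σ|/2 = 114.
Hole:
Cross-terms: -18, -1, -11, 45  ⇒  Σ = 15
Area = |Σ|/2 = 7.5.
Net area = 114 − 7.5 = 106.5.

106.5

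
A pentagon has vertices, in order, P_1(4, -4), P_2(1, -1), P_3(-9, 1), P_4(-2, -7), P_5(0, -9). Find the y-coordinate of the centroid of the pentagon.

-382/111

Apply Gauss's area formula. First the cross-terms c_i = x_i·y_{i+1} − x_{i+1}·y_i:
  0, -8, 65, 18, 36  ⇒  2A = 111, A = 55.5.
Then Σ (y_i + y_{i+1})·c_i = -1146, so ȳ = -1146 / (6·55.5) = -382/111.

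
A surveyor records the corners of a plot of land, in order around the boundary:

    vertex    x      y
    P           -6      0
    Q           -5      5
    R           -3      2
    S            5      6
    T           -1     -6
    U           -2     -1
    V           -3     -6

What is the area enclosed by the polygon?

57.5

Apply the shoelace formula: 2A = Σ (x_i·y_{i+1} − x_{i+1}·y_i), indices taken mod 7.
Cross-terms: -30, 5, -28, -24, -11, 9, -36  ⇒  Σ = -115
Area = |Σ|/2 = 57.5.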